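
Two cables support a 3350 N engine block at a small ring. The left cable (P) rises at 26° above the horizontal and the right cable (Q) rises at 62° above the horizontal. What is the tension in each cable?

ΣF_x = 0: −T_P·cos26° + T_Q·cos62° = 0 → T_Q = 1.91448·T_P.
ΣF_y = 0: T_P·sin26° + T_Q·sin62° = 3350.
Substitute: T_P·(0.438371 + 1.91448·0.882948) = 3350 → T_P = 1573.69 ≈ 1574 N.
Then T_Q = 1.91448 × 1573.69 = 3013 N.

T_P = 1574 N, T_Q = 3013 N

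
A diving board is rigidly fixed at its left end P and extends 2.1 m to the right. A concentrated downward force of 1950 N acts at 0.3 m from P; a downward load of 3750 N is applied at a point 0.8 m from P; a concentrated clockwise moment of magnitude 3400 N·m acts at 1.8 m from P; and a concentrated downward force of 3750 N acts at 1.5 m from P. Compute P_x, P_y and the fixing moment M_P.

P_x = 0, P_y = 9450 N, M_P = 12610 N·m

ΣF_x = 0: P_x = 0.
ΣF_y = 0: P_y − 1950 − 3750 − 3750 = 0 → P_y = 9450 N.
ΣM about P: M_P − 1950·0.3 − 3750·0.8 − 3400 − 3750·1.5 = 0 → M_P = 12610 N·m.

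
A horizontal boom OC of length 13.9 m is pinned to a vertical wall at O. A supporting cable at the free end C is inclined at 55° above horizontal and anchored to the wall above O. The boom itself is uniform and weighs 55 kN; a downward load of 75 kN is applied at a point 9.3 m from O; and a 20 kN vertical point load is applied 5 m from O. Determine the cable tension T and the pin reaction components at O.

ΣM about O: T·sin55°·13.9 − 55·6.95 − 75·9.3 − 20·5 = 0 → T = 1179.75/(13.9·0.819152) = 103.612 ≈ 103.6 kN.
ΣF_x = 0: O_x − T·cos55° = 0 → O_x = 103.612 × 0.573576 = 59.43 kN.
ΣF_y = 0: O_y + T·sin55° − 55 − 75 − 20 = 0 → O_y = 150 − 103.612 × 0.819152 = 65.13 kN.

T = 103.6 kN, O_x = 59.43 kN, O_y = 65.13 kN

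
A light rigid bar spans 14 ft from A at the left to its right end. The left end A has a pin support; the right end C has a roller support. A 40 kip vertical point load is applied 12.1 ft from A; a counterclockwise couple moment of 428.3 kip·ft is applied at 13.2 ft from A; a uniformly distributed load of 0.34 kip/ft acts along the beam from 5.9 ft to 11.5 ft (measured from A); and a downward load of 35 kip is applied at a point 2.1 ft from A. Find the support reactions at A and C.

A_x = 0, A_y = 66.49 kip, C_y = 10.41 kip

Resultant of the distributed load: 0.34 × 5.6 = 1.904 kip at 8.7 ft from A.
Taking moments about A: C_y·14 − 40·12.1 + 428.3 − (0.34·5.6)·8.7 − 35·2.1 = 0 → C_y = 145.7648/14 = 10.4118 ≈ 10.41 kip.
ΣF_y = 0: A_y + 10.4118 − 40 − 0.34·5.6 − 35 = 0 → A_y = 66.49 kip.
ΣF_x = 0: no horizontal applied forces, so A_x = 0.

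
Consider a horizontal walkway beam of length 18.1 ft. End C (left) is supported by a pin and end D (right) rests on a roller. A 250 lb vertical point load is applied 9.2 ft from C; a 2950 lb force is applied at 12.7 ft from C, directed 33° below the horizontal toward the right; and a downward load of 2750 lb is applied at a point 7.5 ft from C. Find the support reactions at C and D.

C_x = -2474 lb, C_y = 2213 lb, D_y = 2394 lb

Taking moments about C: D_y·18.1 − 250·9.2 − 2950·sin33°·12.7 − 2750·7.5 = 0 → D_y = 43329.9/18.1 = 2393.92 ≈ 2394 lb.
ΣF_y = 0: C_y + 2393.92 − 250 − 2950·sin33° − 2750 = 0 → C_y = 2213 lb.
ΣF_x = 0: C_x + 2950·cos33° = 0 → C_x = -2474 lb.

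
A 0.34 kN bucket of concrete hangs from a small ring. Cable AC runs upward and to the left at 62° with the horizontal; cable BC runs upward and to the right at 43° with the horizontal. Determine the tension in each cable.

ΣF_x = 0: −T_AC·cos62° + T_BC·cos43° = 0 → T_BC = 0.641921·T_AC.
ΣF_y = 0: T_AC·sin62° + T_BC·sin43° = 0.34.
Substitute: T_AC·(0.882948 + 0.641921·0.681998) = 0.34 → T_AC = 0.257432 ≈ 0.2574 kN.
Then T_BC = 0.641921 × 0.257432 = 0.1653 kN.

T_AC = 0.2574 kN, T_BC = 0.1653 kN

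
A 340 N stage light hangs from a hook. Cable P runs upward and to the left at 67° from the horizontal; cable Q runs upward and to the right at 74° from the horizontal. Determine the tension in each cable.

T_P = 148.9 N, T_Q = 211.1 N

ΣF_x = 0: −T_P·cos67° + T_Q·cos74° = 0 → T_Q = 1.41756·T_P.
ΣF_y = 0: T_P·sin67° + T_Q·sin74° = 340.
Substitute: T_P·(0.920505 + 1.41756·0.961262) = 340 → T_P = 148.917 ≈ 148.9 N.
Then T_Q = 1.41756 × 148.917 = 211.1 N.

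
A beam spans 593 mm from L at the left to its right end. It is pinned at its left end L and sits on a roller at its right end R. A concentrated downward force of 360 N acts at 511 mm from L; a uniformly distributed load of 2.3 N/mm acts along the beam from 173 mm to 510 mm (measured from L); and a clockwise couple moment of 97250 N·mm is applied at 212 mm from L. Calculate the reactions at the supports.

L_x = 0, L_y = 214.5 N, R_y = 920.6 N

Resultant of the distributed load: 2.3 × 337 = 775.1 N at 341.5 mm from L.
Taking moments about L: R_y·593 − 360·511 − (2.3·337)·341.5 − 97250 = 0 → R_y = 545906.65/593 = 920.585 ≈ 920.6 N.
ΣF_y = 0: L_y + 920.585 − 360 − 2.3·337 = 0 → L_y = 214.5 N.
ΣF_x = 0: no horizontal applied forces, so L_x = 0.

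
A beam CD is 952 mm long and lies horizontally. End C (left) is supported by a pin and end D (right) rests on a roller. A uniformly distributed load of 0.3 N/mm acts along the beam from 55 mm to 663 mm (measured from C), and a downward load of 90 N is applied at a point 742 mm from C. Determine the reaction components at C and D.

C_x = 0, C_y = 133.5 N, D_y = 138.9 N

Resultant of the distributed load: 0.3 × 608 = 182.4 N at 359 mm from C.
Taking moments about C: D_y·952 − (0.3·608)·359 − 90·742 = 0 → D_y = 132261.6/952 = 138.93 ≈ 138.9 N.
ΣF_y = 0: C_y + 138.93 − 0.3·608 − 90 = 0 → C_y = 133.5 N.
ΣF_x = 0: no horizontal applied forces, so C_x = 0.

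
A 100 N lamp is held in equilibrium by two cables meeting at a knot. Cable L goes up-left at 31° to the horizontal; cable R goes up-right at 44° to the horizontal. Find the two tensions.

T_L = 74.47 N, T_R = 88.74 N

ΣF_x = 0: −T_L·cos31° + T_R·cos44° = 0 → T_R = 1.1916·T_L.
ΣF_y = 0: T_L·sin31° + T_R·sin44° = 100.
Substitute: T_L·(0.515038 + 1.1916·0.694658) = 100 → T_L = 74.4717 ≈ 74.47 N.
Then T_R = 1.1916 × 74.4717 = 88.74 N.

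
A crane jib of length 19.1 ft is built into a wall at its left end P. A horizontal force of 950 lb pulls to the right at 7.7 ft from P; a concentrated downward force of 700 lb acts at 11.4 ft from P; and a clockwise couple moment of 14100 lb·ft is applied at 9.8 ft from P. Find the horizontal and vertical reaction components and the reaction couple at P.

P_x = -950.0 lb, P_y = 700.0 lb, M_P = 22080 lb·ft

ΣF_x = 0: P_x + 950 = 0 → P_x = -950.0 lb.
ΣF_y = 0: P_y − 700 = 0 → P_y = 700.0 lb.
ΣM about P: M_P − 700·11.4 − 14100 = 0 → M_P = 22080 lb·ft.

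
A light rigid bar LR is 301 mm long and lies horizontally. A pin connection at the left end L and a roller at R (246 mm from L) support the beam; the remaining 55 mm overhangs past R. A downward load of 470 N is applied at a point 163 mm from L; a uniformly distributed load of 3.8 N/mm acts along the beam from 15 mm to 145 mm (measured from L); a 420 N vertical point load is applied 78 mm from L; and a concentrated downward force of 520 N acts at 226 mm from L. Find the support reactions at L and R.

Resultant of the distributed load: 3.8 × 130 = 494 N at 80 mm from L.
Moments about L: R_y·246 − 470·163 − (3.8·130)·80 − 420·78 − 520·226 = 0 → R_y = 266410/246 = 1082.97 ≈ 1083 N.
ΣF_y = 0: L_y + 1082.97 − 470 − 3.8·130 − 420 − 520 = 0 → L_y = 821.0 N.
ΣF_x = 0: no horizontal applied forces, so L_x = 0.

L_x = 0, L_y = 821.0 N, R_y = 1083 N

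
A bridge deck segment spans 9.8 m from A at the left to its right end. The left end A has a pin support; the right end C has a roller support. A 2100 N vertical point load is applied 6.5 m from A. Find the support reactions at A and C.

Taking moments about A: C_y·9.8 − 2100·6.5 = 0 → C_y = 13650/9.8 = 1392.86 ≈ 1393 N.
ΣF_y = 0: A_y + 1392.86 − 2100 = 0 → A_y = 707.1 N.
ΣF_x = 0: no horizontal applied forces, so A_x = 0.

A_x = 0, A_y = 707.1 N, C_y = 1393 N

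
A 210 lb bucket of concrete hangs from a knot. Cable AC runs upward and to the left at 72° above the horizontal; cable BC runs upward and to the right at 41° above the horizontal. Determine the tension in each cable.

ΣF_x = 0: −T_AC·cos72° + T_BC·cos41° = 0 → T_BC = 0.409452·T_AC.
ΣF_y = 0: T_AC·sin72° + T_BC·sin41° = 210.
Substitute: T_AC·(0.951057 + 0.409452·0.656059) = 210 → T_AC = 172.176 ≈ 172.2 lb.
Then T_BC = 0.409452 × 172.176 = 70.50 lb.

T_AC = 172.2 lb, T_BC = 70.50 lb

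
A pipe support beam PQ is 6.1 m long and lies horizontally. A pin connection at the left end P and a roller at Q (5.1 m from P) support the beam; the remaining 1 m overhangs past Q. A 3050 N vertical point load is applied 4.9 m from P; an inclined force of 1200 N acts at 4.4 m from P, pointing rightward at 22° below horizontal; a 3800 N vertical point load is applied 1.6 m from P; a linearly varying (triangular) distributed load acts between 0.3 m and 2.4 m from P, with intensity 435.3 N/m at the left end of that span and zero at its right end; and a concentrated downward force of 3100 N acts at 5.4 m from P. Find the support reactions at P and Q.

Resultant of the triangular load: ½ × 435.3 × 2.1 = 457.065 N, acting at 1 m from P (one-third of the span from the peak).
Moments about P: Q_y·5.1 − 3050·4.9 − 1200·sin22°·4.4 − 3800·1.6 − (½·435.3·2.1)·1 − 3100·5.4 = 0 → Q_y = 40200/5.1 = 7882.35 ≈ 7882 N.
ΣF_y = 0: P_y + 7882.35 − 3050 − 1200·sin22° − 3800 − ½·435.3·2.1 − 3100 = 0 → P_y = 2974 N.
ΣF_x = 0: P_x + 1200·cos22° = 0 → P_x = -1113 N.

P_x = -1113 N, P_y = 2974 N, Q_y = 7882 N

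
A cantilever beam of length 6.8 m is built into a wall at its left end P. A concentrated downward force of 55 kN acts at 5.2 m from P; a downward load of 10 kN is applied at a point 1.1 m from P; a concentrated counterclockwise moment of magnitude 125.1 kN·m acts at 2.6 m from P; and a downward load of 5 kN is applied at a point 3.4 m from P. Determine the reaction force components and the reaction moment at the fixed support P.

P_x = 0, P_y = 70.00 kN, M_P = 188.9 kN·m

ΣF_x = 0: P_x = 0.
ΣF_y = 0: P_y − 55 − 10 − 5 = 0 → P_y = 70.00 kN.
ΣM about P: M_P − 55·5.2 − 10·1.1 + 125.1 − 5·3.4 = 0 → M_P = 188.9 kN·m.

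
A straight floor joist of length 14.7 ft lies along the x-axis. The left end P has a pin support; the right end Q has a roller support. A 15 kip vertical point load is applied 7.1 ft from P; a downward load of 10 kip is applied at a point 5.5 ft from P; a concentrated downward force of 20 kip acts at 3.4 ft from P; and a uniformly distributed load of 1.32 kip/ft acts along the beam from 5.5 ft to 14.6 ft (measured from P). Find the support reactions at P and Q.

P_x = 0, P_y = 33.19 kip, Q_y = 23.82 kip

Resultant of the distributed load: 1.32 × 9.1 = 12.012 kip at 10.05 ft from P.
Taking moments about P: Q_y·14.7 − 15·7.1 − 10·5.5 − 20·3.4 − (1.32·9.1)·10.05 = 0 → Q_y = 350.2206/14.7 = 23.8245 ≈ 23.82 kip.
ΣF_y = 0: P_y + 23.8245 − 15 − 10 − 20 − 1.32·9.1 = 0 → P_y = 33.19 kip.
ΣF_x = 0: no horizontal applied forces, so P_x = 0.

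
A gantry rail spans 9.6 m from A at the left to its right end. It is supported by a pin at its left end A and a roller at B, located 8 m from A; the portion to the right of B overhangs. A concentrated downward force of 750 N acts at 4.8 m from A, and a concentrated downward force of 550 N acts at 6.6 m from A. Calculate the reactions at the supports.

A_x = 0, A_y = 396.2 N, B_y = 903.8 N

Moments about A: B_y·8 − 750·4.8 − 550·6.6 = 0 → B_y = 7230/8 = 903.75 ≈ 903.8 N.
ΣF_y = 0: A_y + 903.75 − 750 − 550 = 0 → A_y = 396.2 N.
ΣF_x = 0: no horizontal applied forces, so A_x = 0.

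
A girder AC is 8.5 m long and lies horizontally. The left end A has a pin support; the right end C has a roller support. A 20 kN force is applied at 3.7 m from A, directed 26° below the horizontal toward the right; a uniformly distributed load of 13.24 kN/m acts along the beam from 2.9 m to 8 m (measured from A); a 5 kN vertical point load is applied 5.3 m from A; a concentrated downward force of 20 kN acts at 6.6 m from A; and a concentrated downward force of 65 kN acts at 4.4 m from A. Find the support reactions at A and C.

A_x = -17.98 kN, A_y = 66.89 kN, C_y = 99.41 kN

Resultant of the distributed load: 13.24 × 5.1 = 67.524 kN at 5.45 m from A.
Moments about A: C_y·8.5 − 20·sin26°·3.7 − (13.24·5.1)·5.45 − 5·5.3 − 20·6.6 − 65·4.4 = 0 → C_y = 844.945/8.5 = 99.4053 ≈ 99.41 kN.
ΣF_y = 0: A_y + 99.4053 − 20·sin26° − 13.24·5.1 − 5 − 20 − 65 = 0 → A_y = 66.89 kN.
ΣF_x = 0: A_x + 20·cos26° = 0 → A_x = -17.98 kN.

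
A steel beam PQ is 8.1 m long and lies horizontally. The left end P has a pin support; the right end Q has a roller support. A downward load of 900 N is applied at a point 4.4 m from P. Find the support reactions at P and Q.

P_x = 0, P_y = 411.1 N, Q_y = 488.9 N

Taking moments about P: Q_y·8.1 − 900·4.4 = 0 → Q_y = 3960/8.1 = 488.889 ≈ 488.9 N.
ΣF_y = 0: P_y + 488.889 − 900 = 0 → P_y = 411.1 N.
ΣF_x = 0: no horizontal applied forces, so P_x = 0.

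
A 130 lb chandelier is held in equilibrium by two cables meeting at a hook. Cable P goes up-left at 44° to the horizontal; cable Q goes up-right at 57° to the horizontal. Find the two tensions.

T_P = 72.13 lb, T_Q = 95.26 lb

ΣF_x = 0: −T_P·cos44° + T_Q·cos57° = 0 → T_Q = 1.32076·T_P.
ΣF_y = 0: T_P·sin44° + T_Q·sin57° = 130.
Substitute: T_P·(0.694658 + 1.32076·0.838671) = 130 → T_P = 72.1284 ≈ 72.13 lb.
Then T_Q = 1.32076 × 72.1284 = 95.26 lb.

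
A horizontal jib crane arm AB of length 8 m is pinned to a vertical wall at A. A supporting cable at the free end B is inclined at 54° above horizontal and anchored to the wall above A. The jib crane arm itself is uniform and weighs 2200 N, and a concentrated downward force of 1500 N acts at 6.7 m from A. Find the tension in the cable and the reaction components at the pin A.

T = 2912 N, A_x = 1712 N, A_y = 1344 N

ΣM about A: T·sin54°·8 − 2200·4 − 1500·6.7 = 0 → T = 18850/(8·0.809017) = 2912.49 ≈ 2912 N.
ΣF_x = 0: A_x − T·cos54° = 0 → A_x = 2912.49 × 0.587785 = 1712 N.
ΣF_y = 0: A_y + T·sin54° − 2200 − 1500 = 0 → A_y = 3700 − 2912.49 × 0.809017 = 1344 N.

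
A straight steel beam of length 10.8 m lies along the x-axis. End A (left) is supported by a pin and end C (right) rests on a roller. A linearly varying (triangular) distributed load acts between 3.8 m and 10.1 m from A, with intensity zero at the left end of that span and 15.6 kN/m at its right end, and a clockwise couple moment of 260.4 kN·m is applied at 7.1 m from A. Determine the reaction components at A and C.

Resultant of the triangular load: ½ × 15.6 × 6.3 = 49.14 kN, acting at 8 m from A (one-third of the span from the peak).
Taking moments about A: C_y·10.8 − (½·15.6·6.3)·8 − 260.4 = 0 → C_y = 653.52/10.8 = 60.5111 ≈ 60.51 kN.
ΣF_y = 0: A_y + 60.5111 − ½·15.6·6.3 = 0 → A_y = -11.37 kN.
ΣF_x = 0: no horizontal applied forces, so A_x = 0.

A_x = 0, A_y = -11.37 kN, C_y = 60.51 kN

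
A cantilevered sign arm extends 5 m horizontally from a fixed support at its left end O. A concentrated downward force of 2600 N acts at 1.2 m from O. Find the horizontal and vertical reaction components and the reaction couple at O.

O_x = 0, O_y = 2600 N, M_O = 3120 N·m

ΣF_x = 0: O_x = 0.
ΣF_y = 0: O_y − 2600 = 0 → O_y = 2600 N.
ΣM about O: M_O − 2600·1.2 = 0 → M_O = 3120 N·m.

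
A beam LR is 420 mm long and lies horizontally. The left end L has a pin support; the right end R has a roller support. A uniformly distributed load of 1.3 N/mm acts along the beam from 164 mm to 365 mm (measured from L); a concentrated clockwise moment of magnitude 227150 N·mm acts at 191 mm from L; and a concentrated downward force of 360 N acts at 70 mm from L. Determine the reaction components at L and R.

Resultant of the distributed load: 1.3 × 201 = 261.3 N at 264.5 mm from L.
Moments about L: R_y·420 − (1.3·201)·264.5 − 227150 − 360·70 = 0 → R_y = 321463.85/420 = 765.39 ≈ 765.4 N.
ΣF_y = 0: L_y + 765.39 − 1.3·201 − 360 = 0 → L_y = -144.1 N.
ΣF_x = 0: no horizontal applied forces, so L_x = 0.

L_x = 0, L_y = -144.1 N, R_y = 765.4 N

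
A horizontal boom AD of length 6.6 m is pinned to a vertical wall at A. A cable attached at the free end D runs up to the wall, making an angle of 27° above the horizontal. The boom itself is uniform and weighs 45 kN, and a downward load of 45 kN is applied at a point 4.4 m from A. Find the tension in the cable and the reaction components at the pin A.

ΣM about A: T·sin27°·6.6 − 45·3.3 − 45·4.4 = 0 → T = 346.5/(6.6·0.45399) = 115.641 ≈ 115.6 kN.
ΣF_x = 0: A_x − T·cos27° = 0 → A_x = 115.641 × 0.891007 = 103.0 kN.
ΣF_y = 0: A_y + T·sin27° − 45 − 45 = 0 → A_y = 90 − 115.641 × 0.45399 = 37.50 kN.

T = 115.6 kN, A_x = 103.0 kN, A_y = 37.50 kN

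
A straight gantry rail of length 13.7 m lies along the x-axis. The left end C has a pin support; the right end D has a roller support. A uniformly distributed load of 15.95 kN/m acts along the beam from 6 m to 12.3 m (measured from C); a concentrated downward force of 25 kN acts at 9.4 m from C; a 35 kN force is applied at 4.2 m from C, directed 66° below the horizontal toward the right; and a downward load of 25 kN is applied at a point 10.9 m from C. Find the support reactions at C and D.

C_x = -14.24 kN, C_y = 68.50 kN, D_y = 114.0 kN

Resultant of the distributed load: 15.95 × 6.3 = 100.485 kN at 9.15 m from C.
Moments about C: D_y·13.7 − (15.95·6.3)·9.15 − 25·9.4 − 35·sin66°·4.2 − 25·10.9 = 0 → D_y = 1561.23/13.7 = 113.958 ≈ 114.0 kN.
ΣF_y = 0: C_y + 113.958 − 15.95·6.3 − 25 − 35·sin66° − 25 = 0 → C_y = 68.50 kN.
ΣF_x = 0: C_x + 35·cos66° = 0 → C_x = -14.24 kN.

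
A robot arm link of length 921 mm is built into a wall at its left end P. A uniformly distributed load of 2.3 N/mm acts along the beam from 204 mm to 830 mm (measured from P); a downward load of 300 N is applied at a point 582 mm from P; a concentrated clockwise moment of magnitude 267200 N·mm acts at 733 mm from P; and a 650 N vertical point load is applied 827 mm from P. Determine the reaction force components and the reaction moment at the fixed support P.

Resultant of the distributed load: 2.3 × 626 = 1439.8 N at 517 mm from P.
ΣF_x = 0: P_x = 0.
ΣF_y = 0: P_y − 2.3·626 − 300 − 650 = 0 → P_y = 2390 N.
ΣM about P: M_P − (2.3·626)·517 − 300·582 − 267200 − 650·827 = 0 → M_P = 1724000 N·mm.

P_x = 0, P_y = 2390 N, M_P = 1724000 N·mm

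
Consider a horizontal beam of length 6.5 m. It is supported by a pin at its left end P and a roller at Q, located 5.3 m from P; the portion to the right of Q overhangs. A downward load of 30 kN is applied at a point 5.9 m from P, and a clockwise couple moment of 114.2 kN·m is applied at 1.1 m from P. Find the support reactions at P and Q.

Taking moments about P: Q_y·5.3 − 30·5.9 − 114.2 = 0 → Q_y = 291.2/5.3 = 54.9434 ≈ 54.94 kN.
ΣF_y = 0: P_y + 54.9434 − 30 = 0 → P_y = -24.94 kN.
ΣF_x = 0: no horizontal applied forces, so P_x = 0.

P_x = 0, P_y = -24.94 kN, Q_y = 54.94 kN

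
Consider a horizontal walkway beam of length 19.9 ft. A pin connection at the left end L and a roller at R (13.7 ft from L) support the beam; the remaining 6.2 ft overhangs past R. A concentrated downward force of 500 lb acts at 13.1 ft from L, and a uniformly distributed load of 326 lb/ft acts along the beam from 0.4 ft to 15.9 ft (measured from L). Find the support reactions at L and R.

Resultant of the distributed load: 326 × 15.5 = 5053 lb at 8.15 ft from L.
ΣM about L: R_y·13.7 − 500·13.1 − (326·15.5)·8.15 = 0 → R_y = 47731.95/13.7 = 3484.08 ≈ 3484 lb.
ΣF_y = 0: L_y + 3484.08 − 500 − 326·15.5 = 0 → L_y = 2069 lb.
ΣF_x = 0: no horizontal applied forces, so L_x = 0.

L_x = 0, L_y = 2069 lb, R_y = 3484 lb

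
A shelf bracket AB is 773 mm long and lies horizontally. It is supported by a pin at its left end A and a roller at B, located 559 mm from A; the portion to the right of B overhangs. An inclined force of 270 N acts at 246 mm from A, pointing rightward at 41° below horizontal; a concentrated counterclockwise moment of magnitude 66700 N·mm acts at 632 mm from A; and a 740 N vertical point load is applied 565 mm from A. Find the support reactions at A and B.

A_x = -203.8 N, A_y = 210.6 N, B_y = 706.6 N

Moments about A: B_y·559 − 270·sin41°·246 + 66700 − 740·565 = 0 → B_y = 394975/559 = 706.574 ≈ 706.6 N.
ΣF_y = 0: A_y + 706.574 − 270·sin41° − 740 = 0 → A_y = 210.6 N.
ΣF_x = 0: A_x + 270·cos41° = 0 → A_x = -203.8 N.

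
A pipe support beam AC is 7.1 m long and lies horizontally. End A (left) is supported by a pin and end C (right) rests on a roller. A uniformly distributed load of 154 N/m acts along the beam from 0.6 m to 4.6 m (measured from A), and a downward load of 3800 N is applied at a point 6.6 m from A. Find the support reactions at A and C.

A_x = 0, A_y = 658.0 N, C_y = 3758 N

Resultant of the distributed load: 154 × 4 = 616 N at 2.6 m from A.
Moments about A: C_y·7.1 − (154·4)·2.6 − 3800·6.6 = 0 → C_y = 26681.6/7.1 = 3757.97 ≈ 3758 N.
ΣF_y = 0: A_y + 3757.97 − 154·4 − 3800 = 0 → A_y = 658.0 N.
ΣF_x = 0: no horizontal applied forces, so A_x = 0.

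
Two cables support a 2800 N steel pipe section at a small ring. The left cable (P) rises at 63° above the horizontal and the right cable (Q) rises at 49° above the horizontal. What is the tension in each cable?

ΣF_x = 0: −T_P·cos63° + T_Q·cos49° = 0 → T_Q = 0.691996·T_P.
ΣF_y = 0: T_P·sin63° + T_Q·sin49° = 2800.
Substitute: T_P·(0.891007 + 0.691996·0.75471) = 2800 → T_P = 1981.23 ≈ 1981 N.
Then T_Q = 0.691996 × 1981.23 = 1371 N.

T_P = 1981 N, T_Q = 1371 N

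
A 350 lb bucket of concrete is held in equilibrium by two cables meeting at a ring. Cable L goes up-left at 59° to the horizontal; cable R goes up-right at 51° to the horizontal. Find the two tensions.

T_L = 234.4 lb, T_R = 191.8 lb

ΣF_x = 0: −T_L·cos59° + T_R·cos51° = 0 → T_R = 0.818404·T_L.
ΣF_y = 0: T_L·sin59° + T_R·sin51° = 350.
Substitute: T_L·(0.857167 + 0.818404·0.777146) = 350 → T_L = 234.398 ≈ 234.4 lb.
Then T_R = 0.818404 × 234.398 = 191.8 lb.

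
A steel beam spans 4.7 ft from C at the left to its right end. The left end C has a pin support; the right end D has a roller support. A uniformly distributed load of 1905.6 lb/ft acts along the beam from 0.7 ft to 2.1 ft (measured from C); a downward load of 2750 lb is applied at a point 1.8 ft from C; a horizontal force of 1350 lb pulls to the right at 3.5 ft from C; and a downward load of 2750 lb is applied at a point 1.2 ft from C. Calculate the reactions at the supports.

C_x = -1350 lb, C_y = 5618 lb, D_y = 2550 lb

Resultant of the distributed load: 1905.6 × 1.4 = 2667.84 lb at 1.4 ft from C.
Moments about C: D_y·4.7 − (1905.6·1.4)·1.4 − 2750·1.8 − 2750·1.2 = 0 → D_y = 11984.976/4.7 = 2549.99 ≈ 2550 lb.
ΣF_y = 0: C_y + 2549.99 − 1905.6·1.4 − 2750 − 2750 = 0 → C_y = 5618 lb.
ΣF_x = 0: C_x + 1350 = 0 → C_x = -1350 lb.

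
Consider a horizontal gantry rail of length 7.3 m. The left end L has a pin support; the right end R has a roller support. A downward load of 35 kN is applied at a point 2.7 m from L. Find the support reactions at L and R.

L_x = 0, L_y = 22.05 kN, R_y = 12.95 kN

Moments about L: R_y·7.3 − 35·2.7 = 0 → R_y = 94.5/7.3 = 12.9452 ≈ 12.95 kN.
ΣF_y = 0: L_y + 12.9452 − 35 = 0 → L_y = 22.05 kN.
ΣF_x = 0: no horizontal applied forces, so L_x = 0.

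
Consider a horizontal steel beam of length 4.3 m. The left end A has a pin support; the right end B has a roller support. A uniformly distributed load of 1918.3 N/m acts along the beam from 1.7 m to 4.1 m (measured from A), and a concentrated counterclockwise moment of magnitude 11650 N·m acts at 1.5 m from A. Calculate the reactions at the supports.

A_x = 0, A_y = 4208 N, B_y = 395.7 N

Resultant of the distributed load: 1918.3 × 2.4 = 4603.92 N at 2.9 m from A.
Moments about A: B_y·4.3 − (1918.3·2.4)·2.9 + 11650 = 0 → B_y = 1701.368/4.3 = 395.667 ≈ 395.7 N.
ΣF_y = 0: A_y + 395.667 − 1918.3·2.4 = 0 → A_y = 4208 N.
ΣF_x = 0: no horizontal applied forces, so A_x = 0.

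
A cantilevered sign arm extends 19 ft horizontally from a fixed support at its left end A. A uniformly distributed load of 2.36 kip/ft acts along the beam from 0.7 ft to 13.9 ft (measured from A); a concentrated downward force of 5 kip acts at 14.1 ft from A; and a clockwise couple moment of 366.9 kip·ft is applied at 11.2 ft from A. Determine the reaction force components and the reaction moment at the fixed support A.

A_x = 0, A_y = 36.15 kip, M_A = 664.8 kip·ft

Resultant of the distributed load: 2.36 × 13.2 = 31.152 kip at 7.3 ft from A.
ΣF_x = 0: A_x = 0.
ΣF_y = 0: A_y − 2.36·13.2 − 5 = 0 → A_y = 36.15 kip.
ΣM about A: M_A − (2.36·13.2)·7.3 − 5·14.1 − 366.9 = 0 → M_A = 664.8 kip·ft.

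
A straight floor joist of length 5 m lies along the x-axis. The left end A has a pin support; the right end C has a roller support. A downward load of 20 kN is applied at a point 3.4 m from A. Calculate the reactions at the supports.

ΣM about A: C_y·5 − 20·3.4 = 0 → C_y = 68/5 = 13.60 kN.
ΣF_y = 0: A_y + 13.6 − 20 = 0 → A_y = 6.400 kN.
ΣF_x = 0: no horizontal applied forces, so A_x = 0.

A_x = 0, A_y = 6.400 kN, C_y = 13.60 kN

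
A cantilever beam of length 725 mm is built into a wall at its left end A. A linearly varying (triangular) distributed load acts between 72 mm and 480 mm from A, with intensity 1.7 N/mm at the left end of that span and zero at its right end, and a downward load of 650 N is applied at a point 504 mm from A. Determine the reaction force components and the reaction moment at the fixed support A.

Resultant of the triangular load: ½ × 1.7 × 408 = 346.8 N, acting at 208 mm from A (one-third of the span from the peak).
ΣF_x = 0: A_x = 0.
ΣF_y = 0: A_y − ½·1.7·408 − 650 = 0 → A_y = 996.8 N.
ΣM about A: M_A − (½·1.7·408)·208 − 650·504 = 0 → M_A = 399700 N·mm.

A_x = 0, A_y = 996.8 N, M_A = 399700 N·mm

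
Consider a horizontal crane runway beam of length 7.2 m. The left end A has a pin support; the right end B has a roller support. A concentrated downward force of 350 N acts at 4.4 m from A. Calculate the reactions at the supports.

A_x = 0, A_y = 136.1 N, B_y = 213.9 N

Moments about A: B_y·7.2 − 350·4.4 = 0 → B_y = 1540/7.2 = 213.889 ≈ 213.9 N.
ΣF_y = 0: A_y + 213.889 − 350 = 0 → A_y = 136.1 N.
ΣF_x = 0: no horizontal applied forces, so A_x = 0.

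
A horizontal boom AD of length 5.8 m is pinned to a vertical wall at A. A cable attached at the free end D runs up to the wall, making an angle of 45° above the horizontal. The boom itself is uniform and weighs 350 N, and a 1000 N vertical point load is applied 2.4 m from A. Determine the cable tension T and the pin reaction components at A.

ΣM about A: T·sin45°·5.8 − 350·2.9 − 1000·2.4 = 0 → T = 3415/(5.8·0.707107) = 832.679 ≈ 832.7 N.
ΣF_x = 0: A_x − T·cos45° = 0 → A_x = 832.679 × 0.707107 = 588.8 N.
ΣF_y = 0: A_y + T·sin45° − 350 − 1000 = 0 → A_y = 1350 − 832.679 × 0.707107 = 761.2 N.

T = 832.7 N, A_x = 588.8 N, A_y = 761.2 N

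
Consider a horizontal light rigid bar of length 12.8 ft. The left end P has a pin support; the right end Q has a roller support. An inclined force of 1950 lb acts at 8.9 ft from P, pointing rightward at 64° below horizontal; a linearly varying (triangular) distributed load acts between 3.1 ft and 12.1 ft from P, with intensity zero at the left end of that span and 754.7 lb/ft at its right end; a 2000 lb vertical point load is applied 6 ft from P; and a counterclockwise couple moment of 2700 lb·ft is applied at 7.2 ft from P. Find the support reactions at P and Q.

Resultant of the triangular load: ½ × 754.7 × 9 = 3396.15 lb, acting at 9.1 ft from P (one-third of the span from the peak).
Taking moments about P: Q_y·12.8 − 1950·sin64°·8.9 − (½·754.7·9)·9.1 − 2000·6 + 2700 = 0 → Q_y = 55803.5/12.8 = 4359.65 ≈ 4360 lb.
ΣF_y = 0: P_y + 4359.65 − 1950·sin64° − ½·754.7·9 − 2000 = 0 → P_y = 2789 lb.
ΣF_x = 0: P_x + 1950·cos64° = 0 → P_x = -854.8 lb.

P_x = -854.8 lb, P_y = 2789 lb, Q_y = 4360 lb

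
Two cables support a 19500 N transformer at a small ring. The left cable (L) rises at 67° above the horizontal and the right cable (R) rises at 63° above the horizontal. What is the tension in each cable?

ΣF_x = 0: −T_L·cos67° + T_R·cos63° = 0 → T_R = 0.860659·T_L.
ΣF_y = 0: T_L·sin67° + T_R·sin63° = 19500.
Substitute: T_L·(0.920505 + 0.860659·0.891007) = 19500 → T_L = 11556.5 ≈ 11560 N.
Then T_R = 0.860659 × 11556.5 = 9946 N.

T_L = 11560 N, T_R = 9946 N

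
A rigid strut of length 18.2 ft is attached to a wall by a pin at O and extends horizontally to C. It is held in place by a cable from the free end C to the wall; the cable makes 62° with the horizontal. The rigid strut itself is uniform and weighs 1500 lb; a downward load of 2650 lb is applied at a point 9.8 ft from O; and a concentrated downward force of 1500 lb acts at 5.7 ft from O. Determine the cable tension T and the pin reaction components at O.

ΣM about O: T·sin62°·18.2 − 1500·9.1 − 2650·9.8 − 1500·5.7 = 0 → T = 48170/(18.2·0.882948) = 2997.58 ≈ 2998 lb.
ΣF_x = 0: O_x − T·cos62° = 0 → O_x = 2997.58 × 0.469472 = 1407 lb.
ΣF_y = 0: O_y + T·sin62° − 1500 − 2650 − 1500 = 0 → O_y = 5650 − 2997.58 × 0.882948 = 3003 lb.

T = 2998 lb, O_x = 1407 lb, O_y = 3003 lb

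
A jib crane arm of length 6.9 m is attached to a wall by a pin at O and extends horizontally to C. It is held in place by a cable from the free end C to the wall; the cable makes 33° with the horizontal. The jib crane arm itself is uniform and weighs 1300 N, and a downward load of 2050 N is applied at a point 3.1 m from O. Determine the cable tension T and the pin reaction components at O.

T = 2885 N, O_x = 2419 N, O_y = 1779 N

ΣM about O: T·sin33°·6.9 − 1300·3.45 − 2050·3.1 = 0 → T = 10840/(6.9·0.544639) = 2884.51 ≈ 2885 N.
ΣF_x = 0: O_x − T·cos33° = 0 → O_x = 2884.51 × 0.838671 = 2419 N.
ΣF_y = 0: O_y + T·sin33° − 1300 − 2050 = 0 → O_y = 3350 − 2884.51 × 0.544639 = 1779 N.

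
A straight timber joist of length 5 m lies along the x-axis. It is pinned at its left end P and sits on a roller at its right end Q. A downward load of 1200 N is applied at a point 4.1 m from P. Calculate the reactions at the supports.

Moments about P: Q_y·5 − 1200·4.1 = 0 → Q_y = 4920/5 = 984.0 N.
ΣF_y = 0: P_y + 984 − 1200 = 0 → P_y = 216.0 N.
ΣF_x = 0: no horizontal applied forces, so P_x = 0.

P_x = 0, P_y = 216.0 N, Q_y = 984.0 N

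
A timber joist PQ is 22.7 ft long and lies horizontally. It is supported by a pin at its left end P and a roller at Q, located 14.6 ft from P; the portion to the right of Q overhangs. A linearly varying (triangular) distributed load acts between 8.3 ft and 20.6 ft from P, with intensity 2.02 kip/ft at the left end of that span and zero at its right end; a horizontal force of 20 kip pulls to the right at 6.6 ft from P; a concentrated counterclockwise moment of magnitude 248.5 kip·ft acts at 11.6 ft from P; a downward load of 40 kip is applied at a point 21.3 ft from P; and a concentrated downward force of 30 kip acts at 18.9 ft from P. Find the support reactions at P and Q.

P_x = -20.00 kip, P_y = -8.299 kip, Q_y = 90.72 kip

Resultant of the triangular load: ½ × 2.02 × 12.3 = 12.423 kip, acting at 12.4 ft from P (one-third of the span from the peak).
Taking moments about P: Q_y·14.6 − (½·2.02·12.3)·12.4 + 248.5 − 40·21.3 − 30·18.9 = 0 → Q_y = 1324.5452/14.6 = 90.7223 ≈ 90.72 kip.
ΣF_y = 0: P_y + 90.7223 − ½·2.02·12.3 − 40 − 30 = 0 → P_y = -8.299 kip.
ΣF_x = 0: P_x + 20 = 0 → P_x = -20.00 kip.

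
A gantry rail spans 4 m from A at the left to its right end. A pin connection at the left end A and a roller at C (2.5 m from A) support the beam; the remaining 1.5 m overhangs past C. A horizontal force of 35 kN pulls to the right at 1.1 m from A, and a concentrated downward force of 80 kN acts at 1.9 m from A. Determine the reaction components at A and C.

Moments about A: C_y·2.5 − 80·1.9 = 0 → C_y = 152/2.5 = 60.80 kN.
ΣF_y = 0: A_y + 60.8 − 80 = 0 → A_y = 19.20 kN.
ΣF_x = 0: A_x + 35 = 0 → A_x = -35.00 kN.

A_x = -35.00 kN, A_y = 19.20 kN, C_y = 60.80 kN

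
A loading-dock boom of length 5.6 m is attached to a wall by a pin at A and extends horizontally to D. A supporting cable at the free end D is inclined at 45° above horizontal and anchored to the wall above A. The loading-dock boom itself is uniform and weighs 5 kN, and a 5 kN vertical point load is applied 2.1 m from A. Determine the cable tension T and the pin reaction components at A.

ΣM about A: T·sin45°·5.6 − 5·2.8 − 5·2.1 = 0 → T = 24.5/(5.6·0.707107) = 6.18718 ≈ 6.187 kN.
ΣF_x = 0: A_x − T·cos45° = 0 → A_x = 6.18718 × 0.707107 = 4.375 kN.
ΣF_y = 0: A_y + T·sin45° − 5 − 5 = 0 → A_y = 10 − 6.18718 × 0.707107 = 5.625 kN.

T = 6.187 kN, A_x = 4.375 kN, A_y = 5.625 kN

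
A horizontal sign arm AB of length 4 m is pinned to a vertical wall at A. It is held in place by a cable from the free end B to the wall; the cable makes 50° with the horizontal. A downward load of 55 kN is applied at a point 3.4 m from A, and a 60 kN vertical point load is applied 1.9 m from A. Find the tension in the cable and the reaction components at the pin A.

ΣM about A: T·sin50°·4 − 55·3.4 − 60·1.9 = 0 → T = 301/(4·0.766044) = 98.232 ≈ 98.23 kN.
ΣF_x = 0: A_x − T·cos50° = 0 → A_x = 98.232 × 0.642788 = 63.14 kN.
ΣF_y = 0: A_y + T·sin50° − 55 − 60 = 0 → A_y = 115 − 98.232 × 0.766044 = 39.75 kN.

T = 98.23 kN, A_x = 63.14 kN, A_y = 39.75 kN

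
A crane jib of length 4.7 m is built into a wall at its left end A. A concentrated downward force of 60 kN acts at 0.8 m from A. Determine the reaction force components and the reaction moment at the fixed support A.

ΣF_x = 0: A_x = 0.
ΣF_y = 0: A_y − 60 = 0 → A_y = 60.00 kN.
ΣM about A: M_A − 60·0.8 = 0 → M_A = 48.00 kN·m.

A_x = 0, A_y = 60.00 kN, M_A = 48.00 kN·m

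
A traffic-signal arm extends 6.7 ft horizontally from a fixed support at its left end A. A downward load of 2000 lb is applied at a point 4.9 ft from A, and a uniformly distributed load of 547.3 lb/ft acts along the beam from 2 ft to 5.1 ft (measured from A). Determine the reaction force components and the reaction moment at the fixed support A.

A_x = 0, A_y = 3697 lb, M_A = 15820 lb·ft

Resultant of the distributed load: 547.3 × 3.1 = 1696.63 lb at 3.55 ft from A.
ΣF_x = 0: A_x = 0.
ΣF_y = 0: A_y − 2000 − 547.3·3.1 = 0 → A_y = 3697 lb.
ΣM about A: M_A − 2000·4.9 − (547.3·3.1)·3.55 = 0 → M_A = 15820 lb·ft.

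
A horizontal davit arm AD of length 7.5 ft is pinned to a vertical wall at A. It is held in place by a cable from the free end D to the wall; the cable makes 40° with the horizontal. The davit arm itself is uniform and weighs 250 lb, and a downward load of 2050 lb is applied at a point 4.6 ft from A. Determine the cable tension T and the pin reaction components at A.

ΣM about A: T·sin40°·7.5 − 250·3.75 − 2050·4.6 = 0 → T = 10367.5/(7.5·0.642788) = 2150.53 ≈ 2151 lb.
ΣF_x = 0: A_x − T·cos40° = 0 → A_x = 2150.53 × 0.766044 = 1647 lb.
ΣF_y = 0: A_y + T·sin40° − 250 − 2050 = 0 → A_y = 2300 − 2150.53 × 0.642788 = 917.7 lb.

T = 2151 lb, A_x = 1647 lb, A_y = 917.7 lb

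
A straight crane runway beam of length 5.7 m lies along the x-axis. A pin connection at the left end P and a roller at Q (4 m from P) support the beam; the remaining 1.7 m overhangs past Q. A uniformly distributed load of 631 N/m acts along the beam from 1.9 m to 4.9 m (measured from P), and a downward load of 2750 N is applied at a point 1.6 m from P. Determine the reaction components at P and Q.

P_x = 0, P_y = 1934 N, Q_y = 2709 N

Resultant of the distributed load: 631 × 3 = 1893 N at 3.4 m from P.
Taking moments about P: Q_y·4 − (631·3)·3.4 − 2750·1.6 = 0 → Q_y = 10836.2/4 = 2709.05 ≈ 2709 N.
ΣF_y = 0: P_y + 2709.05 − 631·3 − 2750 = 0 → P_y = 1934 N.
ΣF_x = 0: no horizontal applied forces, so P_x = 0.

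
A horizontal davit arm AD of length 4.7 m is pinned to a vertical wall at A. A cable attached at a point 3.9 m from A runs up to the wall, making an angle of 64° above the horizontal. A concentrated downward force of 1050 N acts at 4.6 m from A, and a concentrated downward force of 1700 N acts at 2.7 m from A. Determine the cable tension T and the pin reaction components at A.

T = 2687 N, A_x = 1178 N, A_y = 334.6 N

ΣM about A: T·sin64°·3.9 − 1050·4.6 − 1700·2.7 = 0 → T = 9420/(3.9·0.898794) = 2687.36 ≈ 2687 N.
ΣF_x = 0: A_x − T·cos64° = 0 → A_x = 2687.36 × 0.438371 = 1178 N.
ΣF_y = 0: A_y + T·sin64° − 1050 − 1700 = 0 → A_y = 2750 − 2687.36 × 0.898794 = 334.6 N.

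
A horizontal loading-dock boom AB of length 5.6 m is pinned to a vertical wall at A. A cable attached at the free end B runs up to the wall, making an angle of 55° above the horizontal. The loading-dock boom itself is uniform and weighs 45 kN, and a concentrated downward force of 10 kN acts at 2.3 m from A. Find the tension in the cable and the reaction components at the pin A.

T = 32.48 kN, A_x = 18.63 kN, A_y = 28.39 kN

ΣM about A: T·sin55°·5.6 − 45·2.8 − 10·2.3 = 0 → T = 149/(5.6·0.819152) = 32.4813 ≈ 32.48 kN.
ΣF_x = 0: A_x − T·cos55° = 0 → A_x = 32.4813 × 0.573576 = 18.63 kN.
ΣF_y = 0: A_y + T·sin55° − 45 − 10 = 0 → A_y = 55 − 32.4813 × 0.819152 = 28.39 kN.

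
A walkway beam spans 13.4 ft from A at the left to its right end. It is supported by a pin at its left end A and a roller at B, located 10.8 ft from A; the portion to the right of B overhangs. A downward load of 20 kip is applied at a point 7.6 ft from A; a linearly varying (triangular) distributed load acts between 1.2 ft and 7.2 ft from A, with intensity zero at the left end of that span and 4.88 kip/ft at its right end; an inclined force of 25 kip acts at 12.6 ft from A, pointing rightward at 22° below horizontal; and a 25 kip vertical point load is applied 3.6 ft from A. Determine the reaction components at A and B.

A_x = -23.18 kip, A_y = 28.62 kip, B_y = 40.38 kip

Resultant of the triangular load: ½ × 4.88 × 6 = 14.64 kip, acting at 5.2 ft from A (one-third of the span from the peak).
Taking moments about A: B_y·10.8 − 20·7.6 − (½·4.88·6)·5.2 − 25·sin22°·12.6 − 25·3.6 = 0 → B_y = 436.129/10.8 = 40.3823 ≈ 40.38 kip.
ΣF_y = 0: A_y + 40.3823 − 20 − ½·4.88·6 − 25·sin22° − 25 = 0 → A_y = 28.62 kip.
ΣF_x = 0: A_x + 25·cos22° = 0 → A_x = -23.18 kip.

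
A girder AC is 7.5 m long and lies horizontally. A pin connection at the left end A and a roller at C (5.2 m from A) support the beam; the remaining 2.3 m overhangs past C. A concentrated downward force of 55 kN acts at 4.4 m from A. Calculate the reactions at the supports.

A_x = 0, A_y = 8.462 kN, C_y = 46.54 kN

Moments about A: C_y·5.2 − 55·4.4 = 0 → C_y = 242/5.2 = 46.5385 ≈ 46.54 kN.
ΣF_y = 0: A_y + 46.5385 − 55 = 0 → A_y = 8.462 kN.
ΣF_x = 0: no horizontal applied forces, so A_x = 0.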